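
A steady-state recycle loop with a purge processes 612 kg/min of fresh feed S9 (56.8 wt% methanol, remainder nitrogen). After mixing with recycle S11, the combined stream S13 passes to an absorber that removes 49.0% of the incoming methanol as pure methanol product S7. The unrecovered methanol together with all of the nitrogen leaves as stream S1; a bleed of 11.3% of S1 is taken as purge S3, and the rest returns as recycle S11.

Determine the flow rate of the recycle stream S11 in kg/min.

nitrogen enters only via S9 and leaves only via the purge: 612×0.432 = 0.113×(nitrogen in S1), and the absorber passes all nitrogen, so nitrogen in S13 = nitrogen in S1 = 2339.7 kg/min.
methanol in S13: m_A = 612×0.568 + (1−0.113)·(1−0.490)·m_A, so m_A = 347.62/0.5476 = 634.76 kg/min.
S1 = (1−0.490)×634.76 + 2339.7 = 2663.4 kg/min.
Recycle S11 = (1−0.113)×2663.4 = 2362.4 kg/min.

2362 kg/min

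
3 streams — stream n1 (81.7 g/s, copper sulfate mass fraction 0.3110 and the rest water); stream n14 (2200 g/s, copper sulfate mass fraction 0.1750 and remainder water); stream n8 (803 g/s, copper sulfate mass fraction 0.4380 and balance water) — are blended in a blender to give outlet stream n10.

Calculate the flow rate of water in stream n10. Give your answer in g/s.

2323 g/s

water out = water in = 81.7×0.689 + 2200×0.825 + 803×0.562 = 2322.6 g/s.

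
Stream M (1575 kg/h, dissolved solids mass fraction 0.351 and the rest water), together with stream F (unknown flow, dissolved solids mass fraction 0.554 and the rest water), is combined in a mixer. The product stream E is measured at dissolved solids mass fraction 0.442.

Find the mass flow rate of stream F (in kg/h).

1280 kg/h

Let F be the unknown flow. Total out = 1575 + F.
dissolved solids balance: 552.82 + 0.554·F = 0.442·(1575 + F)
(0.554 − 0.442)·F = 0.442×1575 − 552.82 = 143.33
F = 143.33 / 0.112 = 1279.7 kg/h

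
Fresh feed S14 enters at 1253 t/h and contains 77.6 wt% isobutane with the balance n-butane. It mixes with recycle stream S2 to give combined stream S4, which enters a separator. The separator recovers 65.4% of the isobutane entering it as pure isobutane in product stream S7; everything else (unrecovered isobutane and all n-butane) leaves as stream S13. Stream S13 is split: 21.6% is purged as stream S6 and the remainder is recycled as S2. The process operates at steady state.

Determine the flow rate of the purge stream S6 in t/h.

n-butane enters only via S14 and leaves only via the purge: 1253×0.224 = 0.216×(n-butane in S13), and the separator passes all n-butane, so n-butane in S4 = n-butane in S13 = 1299.4 t/h.
isobutane in S4: m_A = 1253×0.776 + (1−0.216)·(1−0.654)·m_A, so m_A = 972.33/0.7287 = 1334.3 t/h.
S13 = (1−0.654)×1334.3 + 1299.4 = 1761.1 t/h.
Purge S6 = 0.216×1761.1 = 380.39 t/h.

380.4 t/h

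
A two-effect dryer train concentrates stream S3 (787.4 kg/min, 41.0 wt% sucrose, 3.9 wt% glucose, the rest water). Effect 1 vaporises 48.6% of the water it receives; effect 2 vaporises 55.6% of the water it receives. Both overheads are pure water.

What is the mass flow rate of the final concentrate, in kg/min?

water in feed = 787.4×0.551 = 433.86 kg/min.
After stage 1: water left = (1−0.486)×433.86 = 223; stream total = 576.55 kg/min.
After stage 2: water left = (1−0.556)×223 = 99.013; final concentrate = 452.56 kg/min.

452.6 kg/min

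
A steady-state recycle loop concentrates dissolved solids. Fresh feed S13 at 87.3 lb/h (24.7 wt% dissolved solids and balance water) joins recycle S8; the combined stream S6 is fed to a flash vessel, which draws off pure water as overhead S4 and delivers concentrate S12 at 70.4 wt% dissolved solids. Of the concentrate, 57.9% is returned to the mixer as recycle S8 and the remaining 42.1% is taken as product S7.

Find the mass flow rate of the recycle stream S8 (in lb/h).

42.12 lb/h

Overall dissolved solids balance (none leaves overhead): dissolved solids in fresh feed = dissolved solids in product, i.e. 87.3×0.247 = (1−0.579)·S12·0.704.
S12 = 21.563/(0.704×0.421) = 72.754 lb/h.
Recycle S8 = 0.579×72.754 = 42.125 lb/h.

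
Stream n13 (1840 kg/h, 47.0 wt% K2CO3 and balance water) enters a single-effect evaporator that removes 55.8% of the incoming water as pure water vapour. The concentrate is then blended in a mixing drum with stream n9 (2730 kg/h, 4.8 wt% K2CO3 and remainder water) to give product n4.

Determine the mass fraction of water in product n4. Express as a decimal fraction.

Vapour removed = 0.558×0.530×1840 = 544.16 kg/h; concentrate = 1295.8 kg/h.
water reaching the mixer = 431.04 (from concentrate) + 2730×0.952 = 3030 kg/h.
Product flow = 1295.8 + 2730 = 4025.8 kg/h; water fraction = 0.7526.

0.7526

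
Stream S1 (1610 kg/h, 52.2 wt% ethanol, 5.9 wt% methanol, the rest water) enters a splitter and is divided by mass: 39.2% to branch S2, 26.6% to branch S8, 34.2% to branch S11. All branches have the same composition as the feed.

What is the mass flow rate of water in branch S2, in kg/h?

264.4 kg/h

Branch S2 total = 0.392×1610 = 631.12 kg/h.
water in S2 = 0.419×631.12 = 264.44 kg/h.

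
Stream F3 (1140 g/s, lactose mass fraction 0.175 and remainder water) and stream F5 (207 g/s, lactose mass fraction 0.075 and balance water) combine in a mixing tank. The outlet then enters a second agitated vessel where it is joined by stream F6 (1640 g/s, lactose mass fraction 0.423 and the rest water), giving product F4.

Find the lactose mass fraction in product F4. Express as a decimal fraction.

Overall, product flow = 2987 g/s.
lactose in = 1140×0.175 + 207×0.075 + 1640×0.423 = 908.75 g/s.
lactose fraction in F4 = 0.304.

0.304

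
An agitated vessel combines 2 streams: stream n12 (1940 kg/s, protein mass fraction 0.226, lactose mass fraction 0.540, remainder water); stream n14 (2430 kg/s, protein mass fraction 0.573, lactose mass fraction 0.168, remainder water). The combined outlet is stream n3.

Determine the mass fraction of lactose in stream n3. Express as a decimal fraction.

Total flow out = 1940 + 2430 = 4370 kg/s.
lactose in = 1940×0.540 + 2430×0.168 = 1455.8 kg/s.
lactose mass fraction in n3 = 1455.8/4370 = 0.333.

0.333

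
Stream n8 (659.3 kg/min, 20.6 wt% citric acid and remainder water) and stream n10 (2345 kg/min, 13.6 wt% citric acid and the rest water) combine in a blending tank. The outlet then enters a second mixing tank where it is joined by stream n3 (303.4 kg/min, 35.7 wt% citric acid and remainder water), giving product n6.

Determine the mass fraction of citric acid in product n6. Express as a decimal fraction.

Overall, product flow = 3307.7 kg/min.
citric acid in = 659.3×0.206 + 2345×0.136 + 303.4×0.357 = 563.05 kg/min.
citric acid fraction in n6 = 0.170.

0.170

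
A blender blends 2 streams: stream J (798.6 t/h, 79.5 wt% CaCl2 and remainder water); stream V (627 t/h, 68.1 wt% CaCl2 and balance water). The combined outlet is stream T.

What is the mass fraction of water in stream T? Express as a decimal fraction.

0.2551

Total flow out = 798.6 + 627 = 1425.6 t/h.
water in = 798.6×0.205 + 627×0.319 = 363.73 t/h.
water mass fraction in T = 363.73/1425.6 = 0.2551.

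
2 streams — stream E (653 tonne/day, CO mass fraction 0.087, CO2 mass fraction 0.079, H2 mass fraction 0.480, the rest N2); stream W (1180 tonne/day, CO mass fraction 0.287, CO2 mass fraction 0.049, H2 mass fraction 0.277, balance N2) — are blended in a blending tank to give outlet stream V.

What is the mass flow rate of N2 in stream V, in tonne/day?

N2 out = N2 in = 653×0.354 + 1180×0.387 = 687.82 tonne/day.

687.8 tonne/day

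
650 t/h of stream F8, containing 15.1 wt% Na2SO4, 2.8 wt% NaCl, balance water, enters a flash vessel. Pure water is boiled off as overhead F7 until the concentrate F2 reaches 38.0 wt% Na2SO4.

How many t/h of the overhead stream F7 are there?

391.7 t/h

Na2SO4 is conserved: 650×0.151 = 98.15 t/h all reports to the concentrate.
Concentrate = 98.15/(target fraction) = 258.29 t/h.
Overhead = 650 − 258.29 = 391.71 t/h.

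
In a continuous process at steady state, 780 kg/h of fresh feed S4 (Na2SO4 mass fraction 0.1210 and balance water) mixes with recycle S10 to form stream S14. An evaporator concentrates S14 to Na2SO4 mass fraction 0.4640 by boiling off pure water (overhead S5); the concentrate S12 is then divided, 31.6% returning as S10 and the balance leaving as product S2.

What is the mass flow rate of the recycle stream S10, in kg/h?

Overall Na2SO4 balance (none leaves overhead): Na2SO4 in fresh feed = Na2SO4 in product, i.e. 780×0.121 = (1−0.316)·S12·0.464.
S12 = 94.38/(0.464×0.684) = 297.38 kg/h.
Recycle S10 = 0.316×297.38 = 93.971 kg/h.

93.97 kg/h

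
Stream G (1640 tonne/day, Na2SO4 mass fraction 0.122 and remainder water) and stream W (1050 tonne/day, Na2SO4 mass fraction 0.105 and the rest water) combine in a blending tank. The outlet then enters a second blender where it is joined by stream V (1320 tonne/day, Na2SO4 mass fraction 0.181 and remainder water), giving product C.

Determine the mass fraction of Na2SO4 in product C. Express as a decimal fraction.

0.137

Overall, product flow = 4010 tonne/day.
Na2SO4 in = 1640×0.122 + 1050×0.105 + 1320×0.181 = 549.25 tonne/day.
Na2SO4 fraction in C = 0.137.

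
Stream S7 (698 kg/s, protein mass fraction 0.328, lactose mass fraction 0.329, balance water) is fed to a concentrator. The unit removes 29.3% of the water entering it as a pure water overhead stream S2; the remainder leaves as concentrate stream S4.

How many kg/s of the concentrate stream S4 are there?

water entering = 698×0.343 = 239.41 kg/s; overhead removed = 0.293×239.41 = 70.148 kg/s.
Concentrate = 698 − 70.148 = 627.85 kg/s.

627.9 kg/s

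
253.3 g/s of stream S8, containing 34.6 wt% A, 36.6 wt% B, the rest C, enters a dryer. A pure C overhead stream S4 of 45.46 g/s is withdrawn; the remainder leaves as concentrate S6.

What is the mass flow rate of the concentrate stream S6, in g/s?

Concentrate = 253.3 − 45.46 = 207.84 g/s.

207.8 g/s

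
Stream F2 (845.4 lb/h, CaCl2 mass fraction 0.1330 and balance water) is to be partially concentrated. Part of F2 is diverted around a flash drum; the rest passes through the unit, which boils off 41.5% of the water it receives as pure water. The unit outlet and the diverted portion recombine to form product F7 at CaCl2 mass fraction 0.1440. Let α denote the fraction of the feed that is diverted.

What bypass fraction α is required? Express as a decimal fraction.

0.788

All 845.4×0.133 = 112.44 lb/h of CaCl2 reaches F7, so F7 = 112.44/0.144 = 780.82 lb/h and vapour = 64.579 lb/h.
The evaporator receives (1−α)·845.4 of feed at 0.867 water and removes 0.415 of that water:
0.415×0.867×(1−α)×845.4 = 64.579
(1−α) = 64.579/304.18 = 0.2123;  α = 0.7877.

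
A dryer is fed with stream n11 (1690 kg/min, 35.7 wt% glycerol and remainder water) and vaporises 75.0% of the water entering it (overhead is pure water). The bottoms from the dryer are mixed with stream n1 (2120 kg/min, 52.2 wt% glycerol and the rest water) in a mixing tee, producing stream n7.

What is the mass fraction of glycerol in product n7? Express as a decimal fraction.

Vapour removed = 0.750×0.643×1690 = 815 kg/min; concentrate = 875 kg/min.
glycerol reaching the mixer = 603.33 (from concentrate) + 2120×0.522 = 1710 kg/min.
Product flow = 875 + 2120 = 2995 kg/min; glycerol fraction = 0.5709.

0.5709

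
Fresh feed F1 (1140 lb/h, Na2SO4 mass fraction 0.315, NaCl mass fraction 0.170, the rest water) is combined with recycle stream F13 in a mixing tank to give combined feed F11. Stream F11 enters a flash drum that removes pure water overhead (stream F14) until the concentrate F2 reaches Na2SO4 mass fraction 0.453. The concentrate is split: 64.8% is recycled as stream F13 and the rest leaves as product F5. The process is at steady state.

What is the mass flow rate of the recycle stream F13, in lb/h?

Overall Na2SO4 balance (none leaves overhead): Na2SO4 in fresh feed = Na2SO4 in product, i.e. 1140×0.315 = (1−0.648)·F2·0.453.
F2 = 359.1/(0.453×0.352) = 2252 lb/h.
Recycle F13 = 0.648×2252 = 1459.3 lb/h.

1459 lb/h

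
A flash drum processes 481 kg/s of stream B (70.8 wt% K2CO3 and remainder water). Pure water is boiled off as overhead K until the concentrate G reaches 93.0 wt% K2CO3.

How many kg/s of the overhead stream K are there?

K2CO3 is conserved: 481×0.708 = 340.55 kg/s all reports to the concentrate.
Concentrate = 340.55/(target fraction) = 366.18 kg/s.
Overhead = 481 − 366.18 = 114.82 kg/s.

114.8 kg/s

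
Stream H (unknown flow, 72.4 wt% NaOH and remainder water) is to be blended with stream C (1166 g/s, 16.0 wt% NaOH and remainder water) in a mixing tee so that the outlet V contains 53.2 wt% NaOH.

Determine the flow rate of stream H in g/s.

Let H be the unknown flow. Total out = 1166 + H.
NaOH balance: 186.56 + 0.724·H = 0.532·(1166 + H)
(0.724 − 0.532)·H = 0.532×1166 − 186.56 = 433.75
H = 433.75 / 0.192 = 2259.1 g/s

2259 g/s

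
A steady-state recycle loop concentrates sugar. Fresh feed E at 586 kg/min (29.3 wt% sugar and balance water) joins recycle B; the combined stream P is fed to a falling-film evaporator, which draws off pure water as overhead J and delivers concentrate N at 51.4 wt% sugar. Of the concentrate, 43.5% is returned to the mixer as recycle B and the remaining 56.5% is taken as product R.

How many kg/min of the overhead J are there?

252 kg/min

Overall sugar balance (none leaves overhead): sugar in fresh feed = sugar in product, i.e. 586×0.293 = (1−0.435)·N·0.514.
N = 171.7/(0.514×0.565) = 591.23 kg/min.
Recycle B = 0.435×591.23 = 257.18 kg/min.
Combined feed P = 586 + 257.18 = 843.18 kg/min.
Overhead J = P − N = 843.18 − 591.23 = 251.96 kg/min.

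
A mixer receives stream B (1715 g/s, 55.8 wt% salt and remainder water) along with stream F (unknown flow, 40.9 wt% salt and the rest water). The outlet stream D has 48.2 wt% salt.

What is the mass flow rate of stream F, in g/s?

Let F be the unknown flow. Total out = 1715 + F.
salt balance: 956.97 + 0.409·F = 0.482·(1715 + F)
(0.409 − 0.482)·F = 0.482×1715 − 956.97 = -130.34
F = -130.34 / -0.073 = 1785.5 g/s

1785 g/s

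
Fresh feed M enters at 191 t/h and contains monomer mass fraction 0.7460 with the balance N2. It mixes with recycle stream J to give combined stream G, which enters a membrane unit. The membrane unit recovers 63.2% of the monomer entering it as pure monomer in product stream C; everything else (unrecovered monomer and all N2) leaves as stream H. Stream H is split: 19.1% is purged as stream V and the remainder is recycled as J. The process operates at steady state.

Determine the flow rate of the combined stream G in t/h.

N2 enters only via M and leaves only via the purge: 191×0.254 = 0.191×(N2 in H), and the membrane unit passes all N2, so N2 in G = N2 in H = 254 t/h.
monomer in G: m_A = 191×0.746 + (1−0.191)·(1−0.632)·m_A, so m_A = 142.49/0.7023 = 202.89 t/h.
G = 202.89 + 254 = 456.89 t/h.

456.9 t/h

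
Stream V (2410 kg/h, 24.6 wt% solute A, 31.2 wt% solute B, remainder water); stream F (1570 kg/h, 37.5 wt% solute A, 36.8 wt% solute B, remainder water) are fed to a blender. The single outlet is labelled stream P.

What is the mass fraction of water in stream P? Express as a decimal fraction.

Total flow out = 2410 + 1570 = 3980 kg/h.
water in = 2410×0.442 + 1570×0.257 = 1468.7 kg/h.
water mass fraction in P = 1468.7/3980 = 0.3690.

0.3690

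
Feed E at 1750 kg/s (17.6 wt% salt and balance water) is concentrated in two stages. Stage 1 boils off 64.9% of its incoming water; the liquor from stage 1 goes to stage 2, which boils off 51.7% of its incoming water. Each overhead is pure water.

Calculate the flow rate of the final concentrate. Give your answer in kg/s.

water in feed = 1750×0.824 = 1442 kg/s.
After stage 1: water left = (1−0.649)×1442 = 506.14; stream total = 814.14 kg/s.
After stage 2: water left = (1−0.517)×506.14 = 244.47; final concentrate = 552.47 kg/s.

552.5 kg/s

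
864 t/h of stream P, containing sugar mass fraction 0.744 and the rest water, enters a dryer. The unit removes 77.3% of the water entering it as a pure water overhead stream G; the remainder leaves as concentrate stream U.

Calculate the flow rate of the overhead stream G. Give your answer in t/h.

water entering = 864×0.256 = 221.18 t/h; overhead removed = 0.773×221.18 = 170.98 t/h.

171 t/h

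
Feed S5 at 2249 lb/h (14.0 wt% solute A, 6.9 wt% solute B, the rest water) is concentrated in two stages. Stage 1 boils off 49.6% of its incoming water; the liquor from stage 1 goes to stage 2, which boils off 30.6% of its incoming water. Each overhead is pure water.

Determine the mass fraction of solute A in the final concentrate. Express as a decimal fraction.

0.288

water in feed = 2249×0.791 = 1779 lb/h.
After stage 1: water left = (1−0.496)×1779 = 896.6; stream total = 1366.6 lb/h.
After stage 2: water left = (1−0.306)×896.6 = 622.24; final concentrate = 1092.3 lb/h.
solute A fraction = 314.86/1092.3 = 0.288.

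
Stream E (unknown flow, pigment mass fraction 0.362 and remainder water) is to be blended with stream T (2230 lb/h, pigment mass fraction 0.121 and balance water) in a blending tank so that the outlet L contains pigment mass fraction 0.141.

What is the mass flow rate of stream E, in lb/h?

201.8 lb/h

Let E be the unknown flow. Total out = 2230 + E.
pigment balance: 269.83 + 0.362·E = 0.141·(2230 + E)
(0.362 − 0.141)·E = 0.141×2230 − 269.83 = 44.6
E = 44.6 / 0.221 = 201.81 lb/h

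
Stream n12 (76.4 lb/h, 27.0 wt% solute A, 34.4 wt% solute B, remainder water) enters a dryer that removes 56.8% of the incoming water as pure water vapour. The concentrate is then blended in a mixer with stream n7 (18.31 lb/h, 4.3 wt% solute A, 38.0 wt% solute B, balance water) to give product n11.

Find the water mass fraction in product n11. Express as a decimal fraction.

0.299

Vapour removed = 0.568×0.386×76.4 = 16.751 lb/h; concentrate = 59.649 lb/h.
water reaching the mixer = 12.74 (from concentrate) + 18.31×0.577 = 23.305 lb/h.
Product flow = 59.649 + 18.31 = 77.959 lb/h; water fraction = 0.299.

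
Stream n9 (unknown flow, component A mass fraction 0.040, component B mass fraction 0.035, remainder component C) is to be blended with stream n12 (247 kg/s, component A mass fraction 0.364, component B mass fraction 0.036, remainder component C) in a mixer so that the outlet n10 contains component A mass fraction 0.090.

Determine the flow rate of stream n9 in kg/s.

Let n9 be the unknown flow. Total out = 247 + n9.
component A balance: 89.908 + 0.040·n9 = 0.090·(247 + n9)
(0.040 − 0.090)·n9 = 0.090×247 − 89.908 = -67.678
n9 = -67.678 / -0.050 = 1353.6 kg/s

1354 kg/s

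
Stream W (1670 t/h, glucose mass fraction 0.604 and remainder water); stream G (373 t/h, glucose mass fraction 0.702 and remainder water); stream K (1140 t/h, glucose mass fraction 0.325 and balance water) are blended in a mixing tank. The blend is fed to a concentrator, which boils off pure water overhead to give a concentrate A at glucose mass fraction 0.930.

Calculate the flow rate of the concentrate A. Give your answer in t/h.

1765 t/h

glucose entering = 1670×0.604 + 373×0.702 + 1140×0.325 = 1641 t/h.
All glucose reports to A, so A = 1641/0.930 = 1764.5 t/h.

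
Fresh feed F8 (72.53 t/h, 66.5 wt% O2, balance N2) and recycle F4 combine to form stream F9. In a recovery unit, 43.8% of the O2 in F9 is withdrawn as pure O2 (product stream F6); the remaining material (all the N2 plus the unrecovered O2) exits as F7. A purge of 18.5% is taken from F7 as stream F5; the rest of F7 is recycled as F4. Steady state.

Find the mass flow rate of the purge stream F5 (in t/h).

N2 enters only via F8 and leaves only via the purge: 72.53×0.335 = 0.185×(N2 in F7), and the recovery unit passes all N2, so N2 in F9 = N2 in F7 = 131.34 t/h.
O2 in F9: m_A = 72.53×0.665 + (1−0.185)·(1−0.438)·m_A, so m_A = 48.232/0.5420 = 88.995 t/h.
F7 = (1−0.438)×88.995 + 131.34 = 181.35 t/h.
Purge F5 = 0.185×181.35 = 33.55 t/h.

33.55 t/h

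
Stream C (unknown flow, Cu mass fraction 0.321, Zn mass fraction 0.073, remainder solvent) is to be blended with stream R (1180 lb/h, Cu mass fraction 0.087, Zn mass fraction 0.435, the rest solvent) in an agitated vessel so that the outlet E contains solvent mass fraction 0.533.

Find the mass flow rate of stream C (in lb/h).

Let C be the unknown flow. Total out = 1180 + C.
solvent balance: 564.04 + 0.606·C = 0.533·(1180 + C)
(0.606 − 0.533)·C = 0.533×1180 − 564.04 = 64.9
C = 64.9 / 0.073 = 889.04 lb/h

889 lb/h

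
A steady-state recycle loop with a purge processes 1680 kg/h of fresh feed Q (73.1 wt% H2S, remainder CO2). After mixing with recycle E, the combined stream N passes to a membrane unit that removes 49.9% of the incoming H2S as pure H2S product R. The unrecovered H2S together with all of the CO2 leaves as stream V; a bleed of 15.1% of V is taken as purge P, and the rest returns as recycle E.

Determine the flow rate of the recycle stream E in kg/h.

3450 kg/h

CO2 enters only via Q and leaves only via the purge: 1680×0.269 = 0.151×(CO2 in V), and the membrane unit passes all CO2, so CO2 in N = CO2 in V = 2992.8 kg/h.
H2S in N: m_A = 1680×0.731 + (1−0.151)·(1−0.499)·m_A, so m_A = 1228.1/0.5747 = 2137.1 kg/h.
V = (1−0.499)×2137.1 + 2992.8 = 4063.5 kg/h.
Recycle E = (1−0.151)×4063.5 = 3449.9 kg/h.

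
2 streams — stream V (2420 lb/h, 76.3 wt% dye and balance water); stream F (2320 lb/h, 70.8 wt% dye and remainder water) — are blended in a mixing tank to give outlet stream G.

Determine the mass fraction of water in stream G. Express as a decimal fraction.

0.264

Total flow out = 2420 + 2320 = 4740 lb/h.
water in = 2420×0.237 + 2320×0.292 = 1251 lb/h.
water mass fraction in G = 1251/4740 = 0.264.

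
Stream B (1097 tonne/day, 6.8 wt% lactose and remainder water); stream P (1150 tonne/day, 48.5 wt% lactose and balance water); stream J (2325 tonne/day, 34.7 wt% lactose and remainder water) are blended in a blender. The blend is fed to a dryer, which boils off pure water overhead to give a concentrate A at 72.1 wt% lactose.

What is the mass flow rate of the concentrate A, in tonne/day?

1996 tonne/day

lactose entering = 1097×0.068 + 1150×0.485 + 2325×0.347 = 1439.1 tonne/day.
All lactose reports to A, so A = 1439.1/0.721 = 1996 tonne/day.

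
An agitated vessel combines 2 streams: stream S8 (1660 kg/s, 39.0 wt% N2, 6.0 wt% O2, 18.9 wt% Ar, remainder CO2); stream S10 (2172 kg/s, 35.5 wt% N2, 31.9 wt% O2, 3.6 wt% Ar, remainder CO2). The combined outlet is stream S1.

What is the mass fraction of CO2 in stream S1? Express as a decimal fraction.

0.3208

Total flow out = 1660 + 2172 = 3832 kg/s.
CO2 in = 1660×0.361 + 2172×0.290 = 1229.1 kg/s.
CO2 mass fraction in S1 = 1229.1/3832 = 0.3208.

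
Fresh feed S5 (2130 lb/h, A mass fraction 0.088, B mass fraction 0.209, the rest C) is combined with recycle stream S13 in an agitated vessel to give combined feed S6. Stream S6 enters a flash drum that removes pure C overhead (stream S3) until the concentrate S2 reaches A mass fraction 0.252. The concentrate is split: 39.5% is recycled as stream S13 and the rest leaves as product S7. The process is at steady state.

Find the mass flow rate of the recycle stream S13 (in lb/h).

Overall A balance (none leaves overhead): A in fresh feed = A in product, i.e. 2130×0.088 = (1−0.395)·S2·0.252.
S2 = 187.44/(0.252×0.605) = 1229.4 lb/h.
Recycle S13 = 0.395×1229.4 = 485.63 lb/h.

485.6 lb/h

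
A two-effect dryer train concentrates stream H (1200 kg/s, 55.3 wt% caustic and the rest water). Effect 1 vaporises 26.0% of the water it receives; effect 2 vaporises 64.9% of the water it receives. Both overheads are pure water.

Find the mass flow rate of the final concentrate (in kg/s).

802.9 kg/s

water in feed = 1200×0.447 = 536.4 kg/s.
After stage 1: water left = (1−0.260)×536.4 = 396.94; stream total = 1060.5 kg/s.
After stage 2: water left = (1−0.649)×396.94 = 139.32; final concentrate = 802.92 kg/s.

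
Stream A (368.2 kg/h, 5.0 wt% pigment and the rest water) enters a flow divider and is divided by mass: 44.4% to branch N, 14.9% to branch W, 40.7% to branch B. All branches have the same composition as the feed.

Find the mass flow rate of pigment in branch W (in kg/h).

2.743 kg/h

Branch W total = 0.149×368.2 = 54.862 kg/h.
pigment in W = 0.050×54.862 = 2.7431 kg/h.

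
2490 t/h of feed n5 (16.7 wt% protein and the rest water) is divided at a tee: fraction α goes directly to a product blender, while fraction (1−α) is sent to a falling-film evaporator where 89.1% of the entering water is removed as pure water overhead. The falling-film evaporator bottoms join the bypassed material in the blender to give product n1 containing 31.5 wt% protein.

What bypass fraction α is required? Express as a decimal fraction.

All 2490×0.167 = 415.83 t/h of protein reaches n1, so n1 = 415.83/0.315 = 1320.1 t/h and vapour = 1169.9 t/h.
The evaporator receives (1−α)·2490 of feed at 0.833 water and removes 0.891 of that water:
0.891×0.833×(1−α)×2490 = 1169.9
(1−α) = 1169.9/1848.1 = 0.6330;  α = 0.3670.

0.367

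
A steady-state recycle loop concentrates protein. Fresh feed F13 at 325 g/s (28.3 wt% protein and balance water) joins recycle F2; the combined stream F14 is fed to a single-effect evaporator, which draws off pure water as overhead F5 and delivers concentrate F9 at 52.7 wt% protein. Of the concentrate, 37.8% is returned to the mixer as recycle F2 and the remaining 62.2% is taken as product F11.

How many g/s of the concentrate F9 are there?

280.6 g/s

Overall protein balance (none leaves overhead): protein in fresh feed = protein in product, i.e. 325×0.283 = (1−0.378)·F9·0.527.
F9 = 91.975/(0.527×0.622) = 280.59 g/s.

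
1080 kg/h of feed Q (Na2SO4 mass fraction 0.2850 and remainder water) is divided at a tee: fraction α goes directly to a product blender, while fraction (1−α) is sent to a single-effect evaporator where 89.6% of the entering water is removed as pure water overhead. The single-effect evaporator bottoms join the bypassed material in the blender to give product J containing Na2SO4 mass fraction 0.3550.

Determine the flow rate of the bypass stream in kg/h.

All 1080×0.285 = 307.8 kg/h of Na2SO4 reaches J, so J = 307.8/0.355 = 867.04 kg/h and vapour = 212.96 kg/h.
The evaporator receives (1−α)·1080 of feed at 0.715 water and removes 0.896 of that water:
0.896×0.715×(1−α)×1080 = 212.96
(1−α) = 212.96/691.89 = 0.3078;  α = 0.6922.
Bypass flow = 0.6922×1080 = 747.59 kg/h.

747.6 kg/h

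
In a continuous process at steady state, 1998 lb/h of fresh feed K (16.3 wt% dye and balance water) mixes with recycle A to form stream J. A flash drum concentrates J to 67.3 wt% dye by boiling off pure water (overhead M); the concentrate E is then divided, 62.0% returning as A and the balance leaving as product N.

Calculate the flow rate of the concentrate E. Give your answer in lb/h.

Overall dye balance (none leaves overhead): dye in fresh feed = dye in product, i.e. 1998×0.163 = (1−0.620)·E·0.673.
E = 325.67/(0.673×0.380) = 1273.5 lb/h.

1273 lb/h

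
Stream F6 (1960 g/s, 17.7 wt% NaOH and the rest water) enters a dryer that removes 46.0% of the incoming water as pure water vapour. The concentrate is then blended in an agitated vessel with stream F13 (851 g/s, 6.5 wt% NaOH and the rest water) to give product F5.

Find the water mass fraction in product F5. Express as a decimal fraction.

Vapour removed = 0.460×0.823×1960 = 742.02 g/s; concentrate = 1218 g/s.
water reaching the mixer = 871.06 (from concentrate) + 851×0.935 = 1666.7 g/s.
Product flow = 1218 + 851 = 2069 g/s; water fraction = 0.806.

0.806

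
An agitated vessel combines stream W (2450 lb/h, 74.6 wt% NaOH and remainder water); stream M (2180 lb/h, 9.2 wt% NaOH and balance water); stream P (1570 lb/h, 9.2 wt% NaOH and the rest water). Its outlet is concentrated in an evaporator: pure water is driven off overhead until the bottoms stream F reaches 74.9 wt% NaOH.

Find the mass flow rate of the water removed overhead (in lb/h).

3299 lb/h

NaOH entering = 2450×0.746 + 2180×0.092 + 1570×0.092 = 2172.7 lb/h.
All NaOH reports to F, so F = 2172.7/0.749 = 2900.8 lb/h.
Total feed = 6200 lb/h; overhead = 6200 − 2900.8 = 3299.2 lb/h.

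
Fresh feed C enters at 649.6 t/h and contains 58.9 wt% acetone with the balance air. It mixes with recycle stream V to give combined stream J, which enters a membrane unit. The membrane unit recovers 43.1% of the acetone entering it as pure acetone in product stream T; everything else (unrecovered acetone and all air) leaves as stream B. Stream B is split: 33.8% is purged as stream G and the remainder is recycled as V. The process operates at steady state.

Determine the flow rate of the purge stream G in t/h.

385 t/h

air enters only via C and leaves only via the purge: 649.6×0.411 = 0.338×(air in B), and the membrane unit passes all air, so air in J = air in B = 789.9 t/h.
acetone in J: m_A = 649.6×0.589 + (1−0.338)·(1−0.431)·m_A, so m_A = 382.61/0.6233 = 613.83 t/h.
B = (1−0.431)×613.83 + 789.9 = 1139.2 t/h.
Purge G = 0.338×1139.2 = 385.04 t/h.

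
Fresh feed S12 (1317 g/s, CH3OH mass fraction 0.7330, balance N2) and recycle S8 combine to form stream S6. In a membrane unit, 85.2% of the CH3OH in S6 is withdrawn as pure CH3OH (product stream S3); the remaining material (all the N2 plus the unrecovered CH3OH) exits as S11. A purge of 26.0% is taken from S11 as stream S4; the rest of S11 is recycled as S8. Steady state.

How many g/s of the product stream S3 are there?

CH3OH in S6: m_A = 1317×0.733 + (1−0.260)·(1−0.852)·m_A, so m_A = 965.36/0.8905 = 1084.1 g/s.
Product S3 = 0.852×1084.1 = 923.65 g/s.

923.6 g/s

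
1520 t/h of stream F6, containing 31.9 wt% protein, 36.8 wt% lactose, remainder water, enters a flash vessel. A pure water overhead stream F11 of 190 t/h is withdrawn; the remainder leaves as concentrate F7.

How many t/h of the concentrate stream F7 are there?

1330 t/h

Concentrate = 1520 − 190 = 1330 t/h.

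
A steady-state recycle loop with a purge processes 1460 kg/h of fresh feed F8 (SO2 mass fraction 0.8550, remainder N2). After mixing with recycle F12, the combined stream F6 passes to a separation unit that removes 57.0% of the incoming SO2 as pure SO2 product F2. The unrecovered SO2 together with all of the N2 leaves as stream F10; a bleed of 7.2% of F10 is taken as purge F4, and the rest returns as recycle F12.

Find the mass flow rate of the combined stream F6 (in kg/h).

5017 kg/h

N2 enters only via F8 and leaves only via the purge: 1460×0.145 = 0.072×(N2 in F10), and the separation unit passes all N2, so N2 in F6 = N2 in F10 = 2940.3 kg/h.
SO2 in F6: m_A = 1460×0.855 + (1−0.072)·(1−0.570)·m_A, so m_A = 1248.3/0.6010 = 2077.2 kg/h.
F6 = 2077.2 + 2940.3 = 5017.5 kg/h.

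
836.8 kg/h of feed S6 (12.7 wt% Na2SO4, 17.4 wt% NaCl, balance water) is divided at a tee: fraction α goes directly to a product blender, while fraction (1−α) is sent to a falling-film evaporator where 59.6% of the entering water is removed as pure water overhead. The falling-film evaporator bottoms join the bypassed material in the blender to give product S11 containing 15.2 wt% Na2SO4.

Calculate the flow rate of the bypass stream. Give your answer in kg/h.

All 836.8×0.127 = 106.27 kg/h of Na2SO4 reaches S11, so S11 = 106.27/0.152 = 699.17 kg/h and vapour = 137.63 kg/h.
The evaporator receives (1−α)·836.8 of feed at 0.699 water and removes 0.596 of that water:
0.596×0.699×(1−α)×836.8 = 137.63
(1−α) = 137.63/348.61 = 0.3948;  α = 0.6052.
Bypass flow = 0.6052×836.8 = 506.43 kg/h.

506.4 kg/h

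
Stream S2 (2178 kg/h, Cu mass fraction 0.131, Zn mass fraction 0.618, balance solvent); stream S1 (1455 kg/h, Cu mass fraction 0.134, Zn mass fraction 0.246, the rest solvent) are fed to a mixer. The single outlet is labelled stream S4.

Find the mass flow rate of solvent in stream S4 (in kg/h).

1449 kg/h

solvent out = solvent in = 2178×0.251 + 1455×0.620 = 1448.8 kg/h.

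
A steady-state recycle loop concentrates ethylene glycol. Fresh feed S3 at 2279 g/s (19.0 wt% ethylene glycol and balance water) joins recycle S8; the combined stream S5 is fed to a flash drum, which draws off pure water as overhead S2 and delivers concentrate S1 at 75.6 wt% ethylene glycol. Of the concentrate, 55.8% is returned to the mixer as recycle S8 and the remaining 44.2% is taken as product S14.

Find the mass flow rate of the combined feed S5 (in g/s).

3002 g/s

Overall ethylene glycol balance (none leaves overhead): ethylene glycol in fresh feed = ethylene glycol in product, i.e. 2279×0.190 = (1−0.558)·S1·0.756.
S1 = 433.01/(0.756×0.442) = 1295.8 g/s.
Recycle S8 = 0.558×1295.8 = 723.08 g/s.
Combined feed S5 = 2279 + 723.08 = 3002.1 g/s.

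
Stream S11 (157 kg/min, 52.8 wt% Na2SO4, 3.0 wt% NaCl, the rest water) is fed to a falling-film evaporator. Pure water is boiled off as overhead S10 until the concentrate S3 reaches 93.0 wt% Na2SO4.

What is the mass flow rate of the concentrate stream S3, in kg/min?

89.14 kg/min

Na2SO4 is conserved: 157×0.528 = 82.896 kg/min all reports to the concentrate.
Concentrate = 82.896/(target fraction) = 89.135 kg/min.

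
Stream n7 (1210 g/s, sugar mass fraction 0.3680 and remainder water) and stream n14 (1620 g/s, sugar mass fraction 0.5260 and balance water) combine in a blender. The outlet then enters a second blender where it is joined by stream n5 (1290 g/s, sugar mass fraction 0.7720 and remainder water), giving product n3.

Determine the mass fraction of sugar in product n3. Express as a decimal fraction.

Overall, product flow = 4120 g/s.
sugar in = 1210×0.368 + 1620×0.526 + 1290×0.772 = 2293.3 g/s.
sugar fraction in n3 = 0.5566.

0.5566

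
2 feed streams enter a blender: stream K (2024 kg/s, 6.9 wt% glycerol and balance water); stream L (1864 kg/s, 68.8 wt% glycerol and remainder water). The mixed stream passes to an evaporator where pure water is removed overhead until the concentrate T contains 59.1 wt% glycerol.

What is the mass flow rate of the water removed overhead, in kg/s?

glycerol entering = 2024×0.069 + 1864×0.688 = 1422.1 kg/s.
All glycerol reports to T, so T = 1422.1/0.591 = 2406.2 kg/s.
Total feed = 3888 kg/s; overhead = 3888 − 2406.2 = 1481.8 kg/s.

1482 kg/s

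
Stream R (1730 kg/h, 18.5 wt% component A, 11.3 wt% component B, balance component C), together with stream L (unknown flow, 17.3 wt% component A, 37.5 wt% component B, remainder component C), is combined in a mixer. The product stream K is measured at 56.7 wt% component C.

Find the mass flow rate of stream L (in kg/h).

2031 kg/h

Let L be the unknown flow. Total out = 1730 + L.
component C balance: 1214.5 + 0.452·L = 0.567·(1730 + L)
(0.452 − 0.567)·L = 0.567×1730 − 1214.5 = -233.55
L = -233.55 / -0.115 = 2030.9 kg/h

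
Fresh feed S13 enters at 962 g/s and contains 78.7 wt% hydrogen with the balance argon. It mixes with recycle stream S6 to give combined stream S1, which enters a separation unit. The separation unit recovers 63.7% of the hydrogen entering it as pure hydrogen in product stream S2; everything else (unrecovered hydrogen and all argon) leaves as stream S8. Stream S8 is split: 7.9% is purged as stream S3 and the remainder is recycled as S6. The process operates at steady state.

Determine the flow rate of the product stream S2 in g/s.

724.5 g/s

hydrogen in S1: m_A = 962×0.787 + (1−0.079)·(1−0.637)·m_A, so m_A = 757.09/0.6657 = 1137.3 g/s.
Product S2 = 0.637×1137.3 = 724.48 g/s.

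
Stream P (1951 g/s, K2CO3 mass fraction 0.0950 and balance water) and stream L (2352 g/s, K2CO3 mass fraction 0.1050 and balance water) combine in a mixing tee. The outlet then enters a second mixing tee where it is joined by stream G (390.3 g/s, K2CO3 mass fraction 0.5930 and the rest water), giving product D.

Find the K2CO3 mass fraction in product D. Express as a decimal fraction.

0.1414

Overall, product flow = 4693.3 g/s.
K2CO3 in = 1951×0.095 + 2352×0.105 + 390.3×0.593 = 663.75 g/s.
K2CO3 fraction in D = 0.1414.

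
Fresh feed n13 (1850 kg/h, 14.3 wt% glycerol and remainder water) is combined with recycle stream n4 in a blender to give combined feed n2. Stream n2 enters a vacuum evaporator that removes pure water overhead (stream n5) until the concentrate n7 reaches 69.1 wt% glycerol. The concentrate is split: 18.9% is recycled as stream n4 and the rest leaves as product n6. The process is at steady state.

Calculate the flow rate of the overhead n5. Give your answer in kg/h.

Overall glycerol balance (none leaves overhead): glycerol in fresh feed = glycerol in product, i.e. 1850×0.143 = (1−0.189)·n7·0.691.
n7 = 264.55/(0.691×0.811) = 472.07 kg/h.
Recycle n4 = 0.189×472.07 = 89.222 kg/h.
Combined feed n2 = 1850 + 89.222 = 1939.2 kg/h.
Overhead n5 = n2 − n7 = 1939.2 − 472.07 = 1467.1 kg/h.

1467 kg/h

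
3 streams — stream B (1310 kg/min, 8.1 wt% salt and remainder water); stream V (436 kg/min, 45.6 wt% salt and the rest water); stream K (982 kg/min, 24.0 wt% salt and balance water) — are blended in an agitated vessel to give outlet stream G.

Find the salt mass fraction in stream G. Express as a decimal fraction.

0.1982

Total flow out = 1310 + 436 + 982 = 2728 kg/min.
salt in = 1310×0.081 + 436×0.456 + 982×0.240 = 540.61 kg/min.
salt mass fraction in G = 540.61/2728 = 0.1982.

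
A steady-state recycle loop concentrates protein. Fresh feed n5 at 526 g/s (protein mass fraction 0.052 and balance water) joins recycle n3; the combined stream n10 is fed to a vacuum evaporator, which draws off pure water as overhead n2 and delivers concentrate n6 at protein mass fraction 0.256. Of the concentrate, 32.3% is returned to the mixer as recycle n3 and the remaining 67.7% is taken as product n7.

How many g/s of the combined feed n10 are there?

Overall protein balance (none leaves overhead): protein in fresh feed = protein in product, i.e. 526×0.052 = (1−0.323)·n6·0.256.
n6 = 27.352/(0.256×0.677) = 157.82 g/s.
Recycle n3 = 0.323×157.82 = 50.976 g/s.
Combined feed n10 = 526 + 50.976 = 576.98 g/s.

577 g/s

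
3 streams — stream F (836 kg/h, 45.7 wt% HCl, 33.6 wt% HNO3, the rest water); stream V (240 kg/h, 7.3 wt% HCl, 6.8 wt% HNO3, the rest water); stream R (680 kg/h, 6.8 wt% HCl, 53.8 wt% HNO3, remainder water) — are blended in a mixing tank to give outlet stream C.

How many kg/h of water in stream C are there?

647.1 kg/h

water out = water in = 836×0.207 + 240×0.859 + 680×0.394 = 647.13 kg/h.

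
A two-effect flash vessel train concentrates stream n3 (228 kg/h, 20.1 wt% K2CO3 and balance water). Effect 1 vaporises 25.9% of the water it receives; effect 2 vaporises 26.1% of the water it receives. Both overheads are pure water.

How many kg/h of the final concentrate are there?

water in feed = 228×0.799 = 182.17 kg/h.
After stage 1: water left = (1−0.259)×182.17 = 134.99; stream total = 180.82 kg/h.
After stage 2: water left = (1−0.261)×134.99 = 99.757; final concentrate = 145.59 kg/h.

145.6 kg/h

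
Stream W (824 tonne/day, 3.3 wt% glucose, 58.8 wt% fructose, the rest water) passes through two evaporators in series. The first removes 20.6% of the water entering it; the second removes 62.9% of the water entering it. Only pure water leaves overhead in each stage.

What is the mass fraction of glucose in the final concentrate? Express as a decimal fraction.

0.0450

water in feed = 824×0.379 = 312.3 tonne/day.
After stage 1: water left = (1−0.206)×312.3 = 247.96; stream total = 759.67 tonne/day.
After stage 2: water left = (1−0.629)×247.96 = 91.994; final concentrate = 603.7 tonne/day.
glucose fraction = 27.192/603.7 = 0.0450.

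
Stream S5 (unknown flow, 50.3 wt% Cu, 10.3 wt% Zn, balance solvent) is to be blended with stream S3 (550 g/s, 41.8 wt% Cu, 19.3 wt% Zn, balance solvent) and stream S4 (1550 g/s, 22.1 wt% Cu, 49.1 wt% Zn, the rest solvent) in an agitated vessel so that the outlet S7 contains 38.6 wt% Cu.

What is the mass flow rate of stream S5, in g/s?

Let S5 be the unknown flow. Total out = 2100 + S5.
Cu balance: 572.45 + 0.503·S5 = 0.386·(2100 + S5)
(0.503 − 0.386)·S5 = 0.386×2100 − 572.45 = 238.15
S5 = 238.15 / 0.117 = 2035.5 g/s

2035 g/s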